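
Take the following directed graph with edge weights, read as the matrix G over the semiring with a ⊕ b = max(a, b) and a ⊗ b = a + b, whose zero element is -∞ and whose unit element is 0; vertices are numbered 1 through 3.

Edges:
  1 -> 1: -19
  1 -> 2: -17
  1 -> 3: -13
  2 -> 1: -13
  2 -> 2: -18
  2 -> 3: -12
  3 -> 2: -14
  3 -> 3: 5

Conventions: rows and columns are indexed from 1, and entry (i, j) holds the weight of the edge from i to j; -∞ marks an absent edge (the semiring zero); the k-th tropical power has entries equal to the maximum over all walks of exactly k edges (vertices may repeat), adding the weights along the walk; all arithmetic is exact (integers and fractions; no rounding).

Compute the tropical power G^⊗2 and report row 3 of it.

G^⊗2:
  [-30, -27, -8]
  [-31, -26, -7]
  [-27, -9, 10]
Answer: row 3 of G^⊗2 = [-27, -9, 10]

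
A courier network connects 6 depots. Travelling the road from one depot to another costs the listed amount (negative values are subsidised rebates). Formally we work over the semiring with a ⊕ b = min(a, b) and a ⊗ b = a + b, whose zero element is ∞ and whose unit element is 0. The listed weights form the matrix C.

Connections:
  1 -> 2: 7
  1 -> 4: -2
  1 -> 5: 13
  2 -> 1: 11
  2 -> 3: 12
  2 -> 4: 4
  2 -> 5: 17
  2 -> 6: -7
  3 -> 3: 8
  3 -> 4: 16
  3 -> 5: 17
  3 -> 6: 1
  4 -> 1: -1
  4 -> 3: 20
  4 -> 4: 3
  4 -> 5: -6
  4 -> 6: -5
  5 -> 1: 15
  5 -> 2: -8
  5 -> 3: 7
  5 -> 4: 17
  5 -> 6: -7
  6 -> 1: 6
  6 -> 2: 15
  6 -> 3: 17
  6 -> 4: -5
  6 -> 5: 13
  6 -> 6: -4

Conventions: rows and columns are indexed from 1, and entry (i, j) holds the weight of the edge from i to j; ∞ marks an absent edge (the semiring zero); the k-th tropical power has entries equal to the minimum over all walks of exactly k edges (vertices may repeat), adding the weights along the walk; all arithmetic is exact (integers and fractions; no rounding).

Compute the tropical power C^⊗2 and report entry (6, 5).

C^⊗2:
  [-3, 5, 18, 1, -8, -7]
  [-1, 8, 10, -12, -2, -11]
  [7, 9, 16, -4, 10, -3]
  [1, -14, 1, -10, -3, -13]
  [-1, 8, 4, -12, 6, -15]
  [-6, 5, 13, -9, -11, -10]
Key observation: the optimum is the walk 6->4->5, with weight (-5) + (-6) = -11.
Optimal value attained by: walk 6->4->5.
Answer: (C^⊗2)[6][5] = -11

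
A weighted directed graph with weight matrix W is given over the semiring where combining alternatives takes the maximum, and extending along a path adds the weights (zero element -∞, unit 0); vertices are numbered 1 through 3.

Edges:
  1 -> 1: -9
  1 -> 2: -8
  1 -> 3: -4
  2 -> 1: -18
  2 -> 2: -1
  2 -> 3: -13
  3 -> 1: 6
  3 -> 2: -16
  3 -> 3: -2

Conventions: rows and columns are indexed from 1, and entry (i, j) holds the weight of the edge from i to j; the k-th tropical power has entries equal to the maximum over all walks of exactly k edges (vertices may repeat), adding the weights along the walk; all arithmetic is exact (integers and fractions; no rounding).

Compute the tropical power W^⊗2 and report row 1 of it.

W^⊗2:
  [2, -9, -6]
  [-7, -2, -14]
  [4, -2, 2]
Answer: row 1 of W^⊗2 = [2, -9, -6]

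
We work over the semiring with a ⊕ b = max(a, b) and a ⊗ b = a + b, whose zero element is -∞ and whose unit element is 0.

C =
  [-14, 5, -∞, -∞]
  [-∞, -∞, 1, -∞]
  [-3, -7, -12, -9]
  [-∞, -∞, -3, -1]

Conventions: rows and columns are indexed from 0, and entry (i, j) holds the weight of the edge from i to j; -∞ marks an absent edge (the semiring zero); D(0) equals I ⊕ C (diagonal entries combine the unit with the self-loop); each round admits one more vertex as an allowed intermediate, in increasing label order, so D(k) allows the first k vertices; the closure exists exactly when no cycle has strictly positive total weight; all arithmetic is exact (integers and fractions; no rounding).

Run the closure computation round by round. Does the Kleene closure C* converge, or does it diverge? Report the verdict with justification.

D(0):
  [0, 5, -∞, -∞]
  [-∞, 0, 1, -∞]
  [-3, -7, 0, -9]
  [-∞, -∞, -3, 0]
D(1):
  [0, 5, -∞, -∞]
  [-∞, 0, 1, -∞]
  [-3, 2, 0, -9]
  [-∞, -∞, -3, 0]
Detection: at round 2, diagonal entry (2, 2) turns strictly positive.
Key observation: the cycle 2->0->1->2 has total weight (-3) + 5 + 1, which is strictly positive.
Answer: DIVERGES — positive cycle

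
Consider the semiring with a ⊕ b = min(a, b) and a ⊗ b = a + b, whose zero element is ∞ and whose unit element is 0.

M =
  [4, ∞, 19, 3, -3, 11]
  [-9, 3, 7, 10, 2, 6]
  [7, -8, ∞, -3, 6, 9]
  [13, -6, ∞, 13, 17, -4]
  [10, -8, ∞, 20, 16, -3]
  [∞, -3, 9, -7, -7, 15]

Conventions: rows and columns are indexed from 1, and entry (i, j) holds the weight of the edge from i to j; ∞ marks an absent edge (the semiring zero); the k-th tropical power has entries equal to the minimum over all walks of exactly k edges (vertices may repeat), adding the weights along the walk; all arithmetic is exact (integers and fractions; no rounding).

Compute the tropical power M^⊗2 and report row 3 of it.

M^⊗2:
  [7, -11, 20, 4, 1, -6]
  [-6, -6, 10, -6, -12, -1]
  [-17, -9, -1, 2, -6, -7]
  [-15, -7, 1, -11, -11, 0]
  [-17, -6, -1, -10, -10, -2]
  [-12, -15, 4, 6, -1, -11]
Answer: row 3 of M^⊗2 = [-17, -9, -1, 2, -6, -7]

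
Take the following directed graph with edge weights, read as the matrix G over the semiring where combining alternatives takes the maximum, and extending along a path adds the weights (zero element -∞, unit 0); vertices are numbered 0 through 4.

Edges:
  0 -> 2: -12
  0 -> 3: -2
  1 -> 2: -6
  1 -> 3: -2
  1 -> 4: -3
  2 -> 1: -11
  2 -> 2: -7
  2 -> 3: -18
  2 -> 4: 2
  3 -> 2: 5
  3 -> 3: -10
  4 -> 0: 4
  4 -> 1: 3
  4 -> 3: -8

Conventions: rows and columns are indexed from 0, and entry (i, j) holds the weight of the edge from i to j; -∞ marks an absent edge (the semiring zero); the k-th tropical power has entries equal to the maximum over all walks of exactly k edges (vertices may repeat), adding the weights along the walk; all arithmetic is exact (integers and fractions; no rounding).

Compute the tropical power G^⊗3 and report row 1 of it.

G^⊗2:
  [-∞, -23, 3, -12, -10]
  [1, 0, 3, -11, -4]
  [6, 5, -13, -6, -5]
  [-∞, -6, -2, -13, 7]
  [-∞, -∞, -3, 2, 0]
G^⊗3:
  [-6, -7, -4, -15, 5]
  [0, -1, -4, -1, 5]
  [-1, -2, -1, 4, 2]
  [11, 10, -8, -1, 0]
  [4, 3, 7, -8, -1]
Answer: row 1 of G^⊗3 = [0, -1, -4, -1, 5]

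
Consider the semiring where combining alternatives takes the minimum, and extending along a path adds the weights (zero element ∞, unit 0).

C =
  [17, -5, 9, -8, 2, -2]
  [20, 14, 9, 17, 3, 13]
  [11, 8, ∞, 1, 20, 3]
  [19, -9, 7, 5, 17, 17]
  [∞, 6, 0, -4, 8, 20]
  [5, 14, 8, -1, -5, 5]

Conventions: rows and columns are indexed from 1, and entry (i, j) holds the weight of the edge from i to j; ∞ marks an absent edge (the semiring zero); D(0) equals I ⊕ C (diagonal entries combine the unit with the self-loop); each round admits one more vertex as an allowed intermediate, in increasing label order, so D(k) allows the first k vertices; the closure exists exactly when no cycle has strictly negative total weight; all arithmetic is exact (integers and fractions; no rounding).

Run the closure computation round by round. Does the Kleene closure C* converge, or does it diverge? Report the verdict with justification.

D(0):
  [0, -5, 9, -8, 2, -2]
  [20, 0, 9, 17, 3, 13]
  [11, 8, 0, 1, 20, 3]
  [19, -9, 7, 0, 17, 17]
  [∞, 6, 0, -4, 0, 20]
  [5, 14, 8, -1, -5, 0]
D(1):
  [0, -5, 9, -8, 2, -2]
  [20, 0, 9, 12, 3, 13]
  [11, 6, 0, 1, 13, 3]
  [19, -9, 7, 0, 17, 17]
  [∞, 6, 0, -4, 0, 20]
  [5, 0, 8, -3, -5, 0]
D(2):
  [0, -5, 4, -8, -2, -2]
  [20, 0, 9, 12, 3, 13]
  [11, 6, 0, 1, 9, 3]
  [11, -9, 0, 0, -6, 4]
  [26, 6, 0, -4, 0, 19]
  [5, 0, 8, -3, -5, 0]
D(3):
  [0, -5, 4, -8, -2, -2]
  [20, 0, 9, 10, 3, 12]
  [11, 6, 0, 1, 9, 3]
  [11, -9, 0, 0, -6, 3]
  [11, 6, 0, -4, 0, 3]
  [5, 0, 8, -3, -5, 0]
Detection: at round 4, diagonal entry (5, 5) turns strictly negative.
Key observation: the cycle 5->3->1->4->2->5 has total weight 0 + 11 + (-8) + (-9) + 3, which is strictly negative.
Answer: DIVERGES — negative cycle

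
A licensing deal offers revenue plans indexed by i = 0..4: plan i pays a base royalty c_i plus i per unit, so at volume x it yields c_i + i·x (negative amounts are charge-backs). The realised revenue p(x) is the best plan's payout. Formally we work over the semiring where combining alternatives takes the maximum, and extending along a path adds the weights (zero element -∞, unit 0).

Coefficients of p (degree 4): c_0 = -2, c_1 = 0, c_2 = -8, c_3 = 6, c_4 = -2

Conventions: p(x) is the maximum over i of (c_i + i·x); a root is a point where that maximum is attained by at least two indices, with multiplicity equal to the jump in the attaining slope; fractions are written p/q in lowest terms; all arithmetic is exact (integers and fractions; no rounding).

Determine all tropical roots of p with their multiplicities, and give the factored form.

hull edge (i=0, c=-2) to (i=3, c=6): slope 8/3, span 3
hull edge (i=3, c=6) to (i=4, c=-2): slope -8, span 1
Factored form: p(x) = -2 ⊗ (x ⊕ (-8/3)) ⊗ (x ⊕ (-8/3)) ⊗ (x ⊕ (-8/3)) ⊗ (x ⊕ 8)
Answer: roots = -8/3 (mult 3), 8 (mult 1)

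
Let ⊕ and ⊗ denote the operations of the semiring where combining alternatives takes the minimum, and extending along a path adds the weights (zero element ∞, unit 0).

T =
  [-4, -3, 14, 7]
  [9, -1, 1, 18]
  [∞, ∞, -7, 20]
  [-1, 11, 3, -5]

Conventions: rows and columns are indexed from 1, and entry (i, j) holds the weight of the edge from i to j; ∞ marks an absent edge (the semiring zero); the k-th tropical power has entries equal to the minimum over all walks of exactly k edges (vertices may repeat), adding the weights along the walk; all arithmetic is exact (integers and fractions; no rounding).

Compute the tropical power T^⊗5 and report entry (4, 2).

T^⊗2:
  [-8, -7, -2, 2]
  [5, -2, -6, 13]
  [19, 31, -14, 13]
  [-6, -4, -4, -10]
T^⊗3:
  [-12, -11, -9, -3]
  [1, -3, -13, 8]
  [12, 16, -21, 6]
  [-11, -9, -11, -15]
T^⊗4:
  [-16, -15, -16, -8]
  [-3, -4, -20, 3]
  [5, 9, -28, -1]
  [-16, -14, -18, -20]
T^⊗5:
  [-20, -19, -23, -13]
  [-7, -6, -27, -2]
  [-2, 2, -35, -8]
  [-21, -19, -25, -25]
Key observation: the optimum is the walk 4->4->4->4->1->2, with weight (-5) + (-5) + (-5) + (-1) + (-3) = -19.
Optimal value attained by: walk 4->4->4->4->1->2.
Answer: (T^⊗5)[4][2] = -19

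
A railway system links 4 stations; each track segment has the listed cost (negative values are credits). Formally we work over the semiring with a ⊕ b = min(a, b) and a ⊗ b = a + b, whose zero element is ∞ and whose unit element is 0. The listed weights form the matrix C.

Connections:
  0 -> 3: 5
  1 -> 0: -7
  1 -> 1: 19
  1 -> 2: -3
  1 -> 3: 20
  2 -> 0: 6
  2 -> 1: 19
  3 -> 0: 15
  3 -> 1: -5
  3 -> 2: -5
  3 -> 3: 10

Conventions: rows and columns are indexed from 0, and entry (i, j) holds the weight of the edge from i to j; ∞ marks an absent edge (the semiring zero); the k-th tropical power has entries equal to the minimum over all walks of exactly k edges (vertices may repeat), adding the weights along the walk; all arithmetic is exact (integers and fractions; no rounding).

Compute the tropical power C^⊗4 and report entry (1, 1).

C^⊗2:
  [20, 0, 0, 15]
  [3, 15, 15, -2]
  [12, 38, 16, 11]
  [-12, 5, -8, 15]
C^⊗3:
  [-7, 10, -3, 20]
  [8, -7, -7, 8]
  [22, 6, 6, 17]
  [-2, 10, 2, -7]
C^⊗4:
  [3, 15, 7, -2]
  [-14, 3, -10, 13]
  [-1, 12, 3, 26]
  [3, -12, -12, 3]
Key observation: the optimum is the walk 1->0->3->3->1, with weight (-7) + 5 + 10 + (-5) = 3.
Optimal value attained by: walk 1->0->3->3->1.
Answer: (C^⊗4)[1][1] = 3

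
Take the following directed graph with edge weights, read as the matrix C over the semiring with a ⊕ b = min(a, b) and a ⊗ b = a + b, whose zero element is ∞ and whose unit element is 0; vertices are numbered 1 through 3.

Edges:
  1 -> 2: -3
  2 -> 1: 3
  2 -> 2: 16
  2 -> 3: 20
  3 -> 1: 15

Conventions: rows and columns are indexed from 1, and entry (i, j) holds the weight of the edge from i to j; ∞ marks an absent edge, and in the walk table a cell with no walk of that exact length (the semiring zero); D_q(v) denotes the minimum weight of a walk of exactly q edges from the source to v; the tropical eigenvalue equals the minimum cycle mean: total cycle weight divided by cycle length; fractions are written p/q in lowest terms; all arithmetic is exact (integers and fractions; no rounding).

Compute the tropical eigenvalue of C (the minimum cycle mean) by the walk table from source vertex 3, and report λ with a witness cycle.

q=0: [∞, ∞, 0]
q=1: [15, ∞, ∞]
q=2: [∞, 12, ∞]
q=3: [15, 28, 32]
Optimal cycle mean attained by: cycle 1->2->1, total (-3) + 3, length 2.
Answer: λ = 0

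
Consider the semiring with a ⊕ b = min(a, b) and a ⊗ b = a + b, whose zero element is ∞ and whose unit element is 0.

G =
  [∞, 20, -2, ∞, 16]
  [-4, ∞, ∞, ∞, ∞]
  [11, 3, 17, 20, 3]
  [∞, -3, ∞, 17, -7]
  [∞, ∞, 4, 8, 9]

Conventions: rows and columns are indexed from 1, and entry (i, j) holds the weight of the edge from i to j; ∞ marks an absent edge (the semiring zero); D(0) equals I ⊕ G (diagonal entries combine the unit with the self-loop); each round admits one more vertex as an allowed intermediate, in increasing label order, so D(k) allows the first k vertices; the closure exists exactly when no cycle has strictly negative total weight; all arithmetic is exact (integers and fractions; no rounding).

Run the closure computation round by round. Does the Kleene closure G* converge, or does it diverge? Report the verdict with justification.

D(0):
  [0, 20, -2, ∞, 16]
  [-4, 0, ∞, ∞, ∞]
  [11, 3, 0, 20, 3]
  [∞, -3, ∞, 0, -7]
  [∞, ∞, 4, 8, 0]
D(1):
  [0, 20, -2, ∞, 16]
  [-4, 0, -6, ∞, 12]
  [11, 3, 0, 20, 3]
  [∞, -3, ∞, 0, -7]
  [∞, ∞, 4, 8, 0]
Detection: at round 2, diagonal entry (3, 3) turns strictly negative.
Key observation: the cycle 3->2->1->3 has total weight 3 + (-4) + (-2), which is strictly negative.
Answer: DIVERGES — negative cycle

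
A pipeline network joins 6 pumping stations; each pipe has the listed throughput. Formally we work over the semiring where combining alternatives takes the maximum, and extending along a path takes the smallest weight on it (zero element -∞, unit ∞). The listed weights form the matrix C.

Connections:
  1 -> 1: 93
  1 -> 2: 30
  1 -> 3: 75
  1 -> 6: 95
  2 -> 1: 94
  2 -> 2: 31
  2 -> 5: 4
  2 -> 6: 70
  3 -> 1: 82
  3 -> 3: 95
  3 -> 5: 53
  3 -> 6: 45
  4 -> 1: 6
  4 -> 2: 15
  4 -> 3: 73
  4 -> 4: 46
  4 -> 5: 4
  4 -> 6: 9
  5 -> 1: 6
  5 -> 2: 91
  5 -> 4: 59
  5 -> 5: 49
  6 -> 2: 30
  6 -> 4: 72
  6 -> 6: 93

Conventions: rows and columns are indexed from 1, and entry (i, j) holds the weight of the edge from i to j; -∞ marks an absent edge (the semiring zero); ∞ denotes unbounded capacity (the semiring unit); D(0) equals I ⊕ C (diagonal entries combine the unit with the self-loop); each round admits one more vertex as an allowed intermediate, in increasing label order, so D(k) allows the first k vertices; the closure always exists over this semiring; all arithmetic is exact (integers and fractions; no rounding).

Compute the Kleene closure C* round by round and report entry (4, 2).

D(0):
  [∞, 30, 75, -∞, -∞, 95]
  [94, ∞, -∞, -∞, 4, 70]
  [82, -∞, ∞, -∞, 53, 45]
  [6, 15, 73, ∞, 4, 9]
  [6, 91, -∞, 59, ∞, -∞]
  [-∞, 30, -∞, 72, -∞, ∞]
D(1):
  [∞, 30, 75, -∞, -∞, 95]
  [94, ∞, 75, -∞, 4, 94]
  [82, 30, ∞, -∞, 53, 82]
  [6, 15, 73, ∞, 4, 9]
  [6, 91, 6, 59, ∞, 6]
  [-∞, 30, -∞, 72, -∞, ∞]
D(2):
  [∞, 30, 75, -∞, 4, 95]
  [94, ∞, 75, -∞, 4, 94]
  [82, 30, ∞, -∞, 53, 82]
  [15, 15, 73, ∞, 4, 15]
  [91, 91, 75, 59, ∞, 91]
  [30, 30, 30, 72, 4, ∞]
D(3):
  [∞, 30, 75, -∞, 53, 95]
  [94, ∞, 75, -∞, 53, 94]
  [82, 30, ∞, -∞, 53, 82]
  [73, 30, 73, ∞, 53, 73]
  [91, 91, 75, 59, ∞, 91]
  [30, 30, 30, 72, 30, ∞]
D(4):
  [∞, 30, 75, -∞, 53, 95]
  [94, ∞, 75, -∞, 53, 94]
  [82, 30, ∞, -∞, 53, 82]
  [73, 30, 73, ∞, 53, 73]
  [91, 91, 75, 59, ∞, 91]
  [72, 30, 72, 72, 53, ∞]
D(5):
  [∞, 53, 75, 53, 53, 95]
  [94, ∞, 75, 53, 53, 94]
  [82, 53, ∞, 53, 53, 82]
  [73, 53, 73, ∞, 53, 73]
  [91, 91, 75, 59, ∞, 91]
  [72, 53, 72, 72, 53, ∞]
D(6):
  [∞, 53, 75, 72, 53, 95]
  [94, ∞, 75, 72, 53, 94]
  [82, 53, ∞, 72, 53, 82]
  [73, 53, 73, ∞, 53, 73]
  [91, 91, 75, 72, ∞, 91]
  [72, 53, 72, 72, 53, ∞]
Answer: C*[4][2] = 53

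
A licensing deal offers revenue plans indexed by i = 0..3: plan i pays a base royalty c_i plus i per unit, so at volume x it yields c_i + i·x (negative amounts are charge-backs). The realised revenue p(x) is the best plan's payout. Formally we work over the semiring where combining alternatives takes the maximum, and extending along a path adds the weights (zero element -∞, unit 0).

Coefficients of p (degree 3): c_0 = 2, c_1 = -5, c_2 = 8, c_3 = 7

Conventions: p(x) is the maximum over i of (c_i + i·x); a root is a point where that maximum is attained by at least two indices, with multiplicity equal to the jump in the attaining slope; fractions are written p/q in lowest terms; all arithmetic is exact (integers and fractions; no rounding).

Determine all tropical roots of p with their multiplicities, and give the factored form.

hull edge (i=0, c=2) to (i=2, c=8): slope 3, span 2
hull edge (i=2, c=8) to (i=3, c=7): slope -1, span 1
Factored form: p(x) = 7 ⊗ (x ⊕ (-3)) ⊗ (x ⊕ (-3)) ⊗ (x ⊕ 1)
Answer: roots = -3 (mult 2), 1 (mult 1)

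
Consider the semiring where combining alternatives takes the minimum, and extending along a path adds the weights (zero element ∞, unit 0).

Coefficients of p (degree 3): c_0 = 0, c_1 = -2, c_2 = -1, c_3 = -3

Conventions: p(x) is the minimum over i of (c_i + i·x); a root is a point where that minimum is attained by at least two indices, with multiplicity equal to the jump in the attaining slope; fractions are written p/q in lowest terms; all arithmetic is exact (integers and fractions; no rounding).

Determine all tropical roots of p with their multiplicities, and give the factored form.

hull edge (i=0, c=0) to (i=1, c=-2): slope -2, span 1
hull edge (i=1, c=-2) to (i=3, c=-3): slope -1/2, span 2
Factored form: p(x) = -3 ⊗ (x ⊕ 1/2) ⊗ (x ⊕ 1/2) ⊗ (x ⊕ 2)
Answer: roots = 1/2 (mult 2), 2 (mult 1)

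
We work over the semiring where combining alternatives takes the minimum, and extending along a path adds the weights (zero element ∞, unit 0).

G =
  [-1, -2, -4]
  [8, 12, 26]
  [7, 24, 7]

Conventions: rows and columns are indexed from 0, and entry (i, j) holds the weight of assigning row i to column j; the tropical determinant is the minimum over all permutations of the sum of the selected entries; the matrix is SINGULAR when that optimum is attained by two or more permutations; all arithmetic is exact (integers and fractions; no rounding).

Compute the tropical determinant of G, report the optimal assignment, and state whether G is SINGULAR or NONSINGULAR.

σ = (0, 1, 2): (-1) + 12 + 7 = 18
σ = (0, 2, 1): (-1) + 26 + 24 = 49
σ = (1, 0, 2): (-2) + 8 + 7 = 13
σ = (1, 2, 0): (-2) + 26 + 7 = 31
σ = (2, 0, 1): (-4) + 8 + 24 = 28
σ = (2, 1, 0): (-4) + 12 + 7 = 15
Optimal value attained by: σ = (1, 0, 2).
Answer: det⊕(G) = 13; verdict: NONSINGULAR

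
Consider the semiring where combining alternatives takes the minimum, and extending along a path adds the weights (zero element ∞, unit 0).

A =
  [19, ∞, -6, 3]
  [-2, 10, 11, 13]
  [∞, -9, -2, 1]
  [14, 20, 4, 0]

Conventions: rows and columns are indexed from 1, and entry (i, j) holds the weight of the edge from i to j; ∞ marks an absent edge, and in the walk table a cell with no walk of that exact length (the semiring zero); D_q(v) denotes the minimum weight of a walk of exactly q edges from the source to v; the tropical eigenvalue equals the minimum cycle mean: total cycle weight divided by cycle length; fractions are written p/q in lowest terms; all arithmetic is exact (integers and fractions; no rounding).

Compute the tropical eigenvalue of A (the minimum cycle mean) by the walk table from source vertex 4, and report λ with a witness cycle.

q=0: [∞, ∞, ∞, 0]
q=1: [14, 20, 4, 0]
q=2: [14, -5, 2, 0]
q=3: [-7, -7, 0, 0]
q=4: [-9, -9, -13, -4]
Optimal cycle mean attained by: cycle 1->3->2->1, total (-6) + (-9) + (-2), length 3.
Answer: λ = -17/3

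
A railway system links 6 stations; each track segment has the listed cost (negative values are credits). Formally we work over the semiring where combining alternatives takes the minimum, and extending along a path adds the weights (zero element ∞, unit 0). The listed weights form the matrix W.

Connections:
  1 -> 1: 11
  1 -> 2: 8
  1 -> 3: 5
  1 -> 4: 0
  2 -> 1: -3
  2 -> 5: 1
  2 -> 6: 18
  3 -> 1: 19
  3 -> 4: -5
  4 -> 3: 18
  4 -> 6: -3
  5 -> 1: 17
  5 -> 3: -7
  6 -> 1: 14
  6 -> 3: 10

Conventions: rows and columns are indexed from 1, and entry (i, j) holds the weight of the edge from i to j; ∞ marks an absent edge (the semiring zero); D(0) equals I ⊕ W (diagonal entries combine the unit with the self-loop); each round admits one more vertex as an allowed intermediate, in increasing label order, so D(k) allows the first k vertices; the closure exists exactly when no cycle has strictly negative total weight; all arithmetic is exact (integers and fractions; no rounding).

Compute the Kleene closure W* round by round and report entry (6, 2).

D(0):
  [0, 8, 5, 0, ∞, ∞]
  [-3, 0, ∞, ∞, 1, 18]
  [19, ∞, 0, -5, ∞, ∞]
  [∞, ∞, 18, 0, ∞, -3]
  [17, ∞, -7, ∞, 0, ∞]
  [14, ∞, 10, ∞, ∞, 0]
D(1):
  [0, 8, 5, 0, ∞, ∞]
  [-3, 0, 2, -3, 1, 18]
  [19, 27, 0, -5, ∞, ∞]
  [∞, ∞, 18, 0, ∞, -3]
  [17, 25, -7, 17, 0, ∞]
  [14, 22, 10, 14, ∞, 0]
D(2):
  [0, 8, 5, 0, 9, 26]
  [-3, 0, 2, -3, 1, 18]
  [19, 27, 0, -5, 28, 45]
  [∞, ∞, 18, 0, ∞, -3]
  [17, 25, -7, 17, 0, 43]
  [14, 22, 10, 14, 23, 0]
D(3):
  [0, 8, 5, 0, 9, 26]
  [-3, 0, 2, -3, 1, 18]
  [19, 27, 0, -5, 28, 45]
  [37, 45, 18, 0, 46, -3]
  [12, 20, -7, -12, 0, 38]
  [14, 22, 10, 5, 23, 0]
D(4):
  [0, 8, 5, 0, 9, -3]
  [-3, 0, 2, -3, 1, -6]
  [19, 27, 0, -5, 28, -8]
  [37, 45, 18, 0, 46, -3]
  [12, 20, -7, -12, 0, -15]
  [14, 22, 10, 5, 23, 0]
D(5):
  [0, 8, 2, -3, 9, -6]
  [-3, 0, -6, -11, 1, -14]
  [19, 27, 0, -5, 28, -8]
  [37, 45, 18, 0, 46, -3]
  [12, 20, -7, -12, 0, -15]
  [14, 22, 10, 5, 23, 0]
D(6):
  [0, 8, 2, -3, 9, -6]
  [-3, 0, -6, -11, 1, -14]
  [6, 14, 0, -5, 15, -8]
  [11, 19, 7, 0, 20, -3]
  [-1, 7, -7, -12, 0, -15]
  [14, 22, 10, 5, 23, 0]
Answer: W*[6][2] = 22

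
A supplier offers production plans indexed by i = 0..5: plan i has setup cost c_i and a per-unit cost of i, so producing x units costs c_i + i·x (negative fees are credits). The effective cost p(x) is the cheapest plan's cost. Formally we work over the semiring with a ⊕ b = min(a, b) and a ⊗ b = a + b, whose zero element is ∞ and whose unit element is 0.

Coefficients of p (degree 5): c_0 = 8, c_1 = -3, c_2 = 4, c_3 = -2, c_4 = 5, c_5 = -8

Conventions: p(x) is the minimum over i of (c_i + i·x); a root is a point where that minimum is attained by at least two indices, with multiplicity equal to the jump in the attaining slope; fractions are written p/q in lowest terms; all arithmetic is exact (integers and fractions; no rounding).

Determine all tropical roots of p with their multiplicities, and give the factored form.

hull edge (i=0, c=8) to (i=1, c=-3): slope -11, span 1
hull edge (i=1, c=-3) to (i=5, c=-8): slope -5/4, span 4
Factored form: p(x) = -8 ⊗ (x ⊕ 5/4) ⊗ (x ⊕ 5/4) ⊗ (x ⊕ 5/4) ⊗ (x ⊕ 5/4) ⊗ (x ⊕ 11)
Answer: roots = 5/4 (mult 4), 11 (mult 1)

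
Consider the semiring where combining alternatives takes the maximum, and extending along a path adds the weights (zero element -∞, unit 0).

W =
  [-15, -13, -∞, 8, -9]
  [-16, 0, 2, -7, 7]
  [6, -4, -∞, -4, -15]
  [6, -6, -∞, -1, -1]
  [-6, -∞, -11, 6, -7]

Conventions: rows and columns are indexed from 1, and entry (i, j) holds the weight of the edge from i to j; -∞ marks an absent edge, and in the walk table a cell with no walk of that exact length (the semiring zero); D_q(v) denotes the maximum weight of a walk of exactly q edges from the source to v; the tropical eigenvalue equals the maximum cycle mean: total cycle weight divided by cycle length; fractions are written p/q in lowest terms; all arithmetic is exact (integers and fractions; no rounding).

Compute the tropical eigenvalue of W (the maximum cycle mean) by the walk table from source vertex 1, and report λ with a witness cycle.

q=0: [0, -∞, -∞, -∞, -∞]
q=1: [-15, -13, -∞, 8, -9]
q=2: [14, 2, -11, 7, 7]
q=3: [13, 2, 4, 22, 9]
q=4: [28, 16, 4, 21, 21]
q=5: [27, 16, 18, 36, 23]
Optimal cycle mean attained by: cycle 1->4->1, total 8 + 6, length 2.
Answer: λ = 7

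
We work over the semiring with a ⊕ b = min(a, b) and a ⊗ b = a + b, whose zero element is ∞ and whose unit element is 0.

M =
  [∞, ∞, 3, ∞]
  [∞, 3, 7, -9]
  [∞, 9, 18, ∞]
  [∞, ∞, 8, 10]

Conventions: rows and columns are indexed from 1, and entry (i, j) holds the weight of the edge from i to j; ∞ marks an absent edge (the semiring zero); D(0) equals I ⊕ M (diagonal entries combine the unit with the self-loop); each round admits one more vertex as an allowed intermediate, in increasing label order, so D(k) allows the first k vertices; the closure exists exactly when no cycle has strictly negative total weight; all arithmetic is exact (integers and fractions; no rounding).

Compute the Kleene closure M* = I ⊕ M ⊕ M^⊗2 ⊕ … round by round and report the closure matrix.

D(0):
  [0, ∞, 3, ∞]
  [∞, 0, 7, -9]
  [∞, 9, 0, ∞]
  [∞, ∞, 8, 0]
D(1):
  [0, ∞, 3, ∞]
  [∞, 0, 7, -9]
  [∞, 9, 0, ∞]
  [∞, ∞, 8, 0]
D(2):
  [0, ∞, 3, ∞]
  [∞, 0, 7, -9]
  [∞, 9, 0, 0]
  [∞, ∞, 8, 0]
D(3):
  [0, 12, 3, 3]
  [∞, 0, 7, -9]
  [∞, 9, 0, 0]
  [∞, 17, 8, 0]
D(4):
  [0, 12, 3, 3]
  [∞, 0, -1, -9]
  [∞, 9, 0, 0]
  [∞, 17, 8, 0]
Answer: M* = [[0, 12, 3, 3], [∞, 0, -1, -9], [∞, 9, 0, 0], [∞, 17, 8, 0]]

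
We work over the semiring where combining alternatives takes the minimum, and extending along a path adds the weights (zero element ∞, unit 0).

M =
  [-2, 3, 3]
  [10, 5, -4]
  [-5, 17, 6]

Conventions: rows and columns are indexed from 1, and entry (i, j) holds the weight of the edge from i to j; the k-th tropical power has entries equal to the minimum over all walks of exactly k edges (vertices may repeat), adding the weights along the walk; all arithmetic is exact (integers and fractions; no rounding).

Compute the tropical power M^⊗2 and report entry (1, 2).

M^⊗2:
  [-4, 1, -1]
  [-9, 10, 1]
  [-7, -2, -2]
Key observation: the optimum is the walk 1->1->2, with weight (-2) + 3 = 1.
Optimal value attained by: walk 1->1->2.
Answer: (M^⊗2)[1][2] = 1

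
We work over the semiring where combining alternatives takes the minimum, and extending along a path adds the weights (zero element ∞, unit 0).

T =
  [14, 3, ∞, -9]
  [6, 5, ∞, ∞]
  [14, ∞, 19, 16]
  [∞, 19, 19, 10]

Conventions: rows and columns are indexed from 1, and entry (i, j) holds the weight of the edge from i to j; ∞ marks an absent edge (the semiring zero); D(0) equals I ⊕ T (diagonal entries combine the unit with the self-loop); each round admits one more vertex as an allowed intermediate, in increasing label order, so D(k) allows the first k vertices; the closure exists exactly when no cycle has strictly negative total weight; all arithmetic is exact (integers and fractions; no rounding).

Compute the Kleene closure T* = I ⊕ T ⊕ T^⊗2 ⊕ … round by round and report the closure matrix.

D(0):
  [0, 3, ∞, -9]
  [6, 0, ∞, ∞]
  [14, ∞, 0, 16]
  [∞, 19, 19, 0]
D(1):
  [0, 3, ∞, -9]
  [6, 0, ∞, -3]
  [14, 17, 0, 5]
  [∞, 19, 19, 0]
D(2):
  [0, 3, ∞, -9]
  [6, 0, ∞, -3]
  [14, 17, 0, 5]
  [25, 19, 19, 0]
D(3):
  [0, 3, ∞, -9]
  [6, 0, ∞, -3]
  [14, 17, 0, 5]
  [25, 19, 19, 0]
D(4):
  [0, 3, 10, -9]
  [6, 0, 16, -3]
  [14, 17, 0, 5]
  [25, 19, 19, 0]
Answer: T* = [[0, 3, 10, -9], [6, 0, 16, -3], [14, 17, 0, 5], [25, 19, 19, 0]]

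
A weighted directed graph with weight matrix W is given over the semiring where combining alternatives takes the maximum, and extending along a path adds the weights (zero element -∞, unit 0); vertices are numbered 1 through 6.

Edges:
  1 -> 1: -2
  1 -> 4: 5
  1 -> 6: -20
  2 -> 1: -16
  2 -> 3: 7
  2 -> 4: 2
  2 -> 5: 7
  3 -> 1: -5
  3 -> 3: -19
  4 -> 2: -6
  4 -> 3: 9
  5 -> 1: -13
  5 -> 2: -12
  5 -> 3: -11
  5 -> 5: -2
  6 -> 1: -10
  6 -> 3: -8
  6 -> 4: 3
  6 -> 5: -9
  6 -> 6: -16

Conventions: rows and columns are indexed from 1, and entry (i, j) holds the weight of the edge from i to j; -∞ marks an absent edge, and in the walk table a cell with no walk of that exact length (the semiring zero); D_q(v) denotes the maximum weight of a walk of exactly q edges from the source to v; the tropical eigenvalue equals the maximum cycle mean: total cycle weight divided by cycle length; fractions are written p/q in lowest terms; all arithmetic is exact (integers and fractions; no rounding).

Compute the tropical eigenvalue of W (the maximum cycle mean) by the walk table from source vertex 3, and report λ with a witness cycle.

q=0: [-∞, -∞, 0, -∞, -∞, -∞]
q=1: [-5, -∞, -19, -∞, -∞, -∞]
q=2: [-7, -∞, -38, 0, -∞, -25]
q=3: [-9, -6, 9, -2, -34, -27]
q=4: [4, -8, 7, -4, 1, -29]
q=5: [2, -10, 5, 9, -1, -16]
q=6: [0, 3, 18, 7, -3, -18]
Optimal cycle mean attained by: cycle 1->4->3->1, total 5 + 9 + (-5), length 3.
Answer: λ = 3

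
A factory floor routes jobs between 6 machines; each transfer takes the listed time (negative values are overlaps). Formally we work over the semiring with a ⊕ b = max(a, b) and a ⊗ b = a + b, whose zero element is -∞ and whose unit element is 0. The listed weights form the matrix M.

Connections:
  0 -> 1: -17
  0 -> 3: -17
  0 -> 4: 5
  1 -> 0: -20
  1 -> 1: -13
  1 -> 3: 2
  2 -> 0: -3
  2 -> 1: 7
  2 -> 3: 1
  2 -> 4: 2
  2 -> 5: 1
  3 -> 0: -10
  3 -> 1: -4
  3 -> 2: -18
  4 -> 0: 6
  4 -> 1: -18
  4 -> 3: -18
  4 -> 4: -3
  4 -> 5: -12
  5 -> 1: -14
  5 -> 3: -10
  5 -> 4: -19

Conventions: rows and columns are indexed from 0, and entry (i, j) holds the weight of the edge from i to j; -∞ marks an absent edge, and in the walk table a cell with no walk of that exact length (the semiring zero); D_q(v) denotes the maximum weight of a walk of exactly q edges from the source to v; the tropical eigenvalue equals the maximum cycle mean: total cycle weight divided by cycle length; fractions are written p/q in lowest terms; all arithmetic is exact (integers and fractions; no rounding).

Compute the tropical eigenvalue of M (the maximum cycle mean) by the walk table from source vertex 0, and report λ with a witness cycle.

q=0: [0, -∞, -∞, -∞, -∞, -∞]
q=1: [-∞, -17, -∞, -17, 5, -∞]
q=2: [11, -13, -35, -13, 2, -7]
q=3: [8, -6, -31, -6, 16, -10]
q=4: [22, -2, -24, -2, 13, 4]
q=5: [19, 5, -20, 5, 27, 1]
q=6: [33, 9, -13, 9, 24, 15]
Optimal cycle mean attained by: cycle 0->4->0, total 5 + 6, length 2.
Answer: λ = 11/2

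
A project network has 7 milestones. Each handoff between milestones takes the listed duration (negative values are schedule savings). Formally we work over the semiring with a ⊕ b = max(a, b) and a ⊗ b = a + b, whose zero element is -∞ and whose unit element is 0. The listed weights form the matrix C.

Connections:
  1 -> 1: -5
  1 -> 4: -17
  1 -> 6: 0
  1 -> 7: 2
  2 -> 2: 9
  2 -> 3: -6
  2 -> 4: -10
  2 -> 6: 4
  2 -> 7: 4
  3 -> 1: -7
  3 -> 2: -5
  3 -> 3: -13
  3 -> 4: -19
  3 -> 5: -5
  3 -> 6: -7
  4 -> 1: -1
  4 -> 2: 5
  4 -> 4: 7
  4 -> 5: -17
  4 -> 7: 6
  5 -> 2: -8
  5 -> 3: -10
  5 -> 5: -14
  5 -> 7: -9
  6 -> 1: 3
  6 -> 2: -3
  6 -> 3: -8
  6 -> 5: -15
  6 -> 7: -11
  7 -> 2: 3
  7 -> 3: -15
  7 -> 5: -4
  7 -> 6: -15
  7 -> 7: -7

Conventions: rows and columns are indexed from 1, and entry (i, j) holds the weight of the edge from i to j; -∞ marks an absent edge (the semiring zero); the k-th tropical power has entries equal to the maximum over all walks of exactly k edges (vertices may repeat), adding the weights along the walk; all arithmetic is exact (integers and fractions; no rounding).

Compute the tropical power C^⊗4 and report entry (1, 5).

C^⊗2:
  [3, 5, -8, -10, -2, -5, -3]
  [7, 18, 3, -1, 0, 13, 13]
  [-4, 4, -11, -12, -18, -1, -1]
  [6, 14, -1, 14, 2, 9, 13]
  [-17, 1, -14, -18, -13, -4, -4]
  [-2, 6, -9, -13, -13, 3, 5]
  [-12, 12, -3, -7, -11, 7, 7]
C^⊗3:
  [-2, 14, -1, -3, -7, 9, 9]
  [16, 27, 12, 8, 9, 22, 22]
  [2, 13, -2, -5, -5, 8, 8]
  [13, 23, 8, 21, 9, 18, 20]
  [-1, 10, -5, -9, -8, 5, 5]
  [6, 15, 0, -4, 1, 10, 10]
  [10, 21, 6, 2, 3, 16, 16]
C^⊗4:
  [12, 23, 8, 4, 5, 18, 18]
  [25, 36, 21, 17, 18, 31, 31]
  [11, 22, 7, 3, 4, 17, 17]
  [21, 32, 17, 28, 16, 27, 27]
  [8, 19, 4, 0, 1, 14, 14]
  [13, 24, 9, 5, 6, 19, 19]
  [19, 30, 15, 11, 12, 25, 25]
Key observation: the optimum is the walk 1->7->2->7->5, with weight 2 + 3 + 4 + (-4) = 5.
Optimal value attained by: walk 1->7->2->7->5.
Answer: (C^⊗4)[1][5] = 5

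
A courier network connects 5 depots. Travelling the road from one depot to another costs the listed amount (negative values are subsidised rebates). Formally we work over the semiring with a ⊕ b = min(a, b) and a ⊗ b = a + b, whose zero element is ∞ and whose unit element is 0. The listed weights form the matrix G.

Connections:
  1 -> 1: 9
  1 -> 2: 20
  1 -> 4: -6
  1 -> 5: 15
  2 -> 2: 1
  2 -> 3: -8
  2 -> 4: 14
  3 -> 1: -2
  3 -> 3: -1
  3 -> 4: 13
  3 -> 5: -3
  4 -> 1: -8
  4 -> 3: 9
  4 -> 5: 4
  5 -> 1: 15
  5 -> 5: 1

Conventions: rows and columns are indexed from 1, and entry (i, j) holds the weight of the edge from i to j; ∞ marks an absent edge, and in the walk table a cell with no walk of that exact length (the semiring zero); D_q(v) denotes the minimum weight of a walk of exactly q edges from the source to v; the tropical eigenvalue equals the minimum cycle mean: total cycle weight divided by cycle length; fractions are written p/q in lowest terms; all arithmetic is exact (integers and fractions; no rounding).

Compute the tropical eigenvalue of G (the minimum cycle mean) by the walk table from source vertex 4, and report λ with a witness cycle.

q=0: [∞, ∞, ∞, 0, ∞]
q=1: [-8, ∞, 9, ∞, 4]
q=2: [1, 12, 8, -14, 5]
q=3: [-22, 13, -5, -5, -10]
q=4: [-13, -2, -6, -28, -9]
q=5: [-36, -1, -19, -19, -24]
Optimal cycle mean attained by: cycle 1->4->1, total (-6) + (-8), length 2.
Answer: λ = -7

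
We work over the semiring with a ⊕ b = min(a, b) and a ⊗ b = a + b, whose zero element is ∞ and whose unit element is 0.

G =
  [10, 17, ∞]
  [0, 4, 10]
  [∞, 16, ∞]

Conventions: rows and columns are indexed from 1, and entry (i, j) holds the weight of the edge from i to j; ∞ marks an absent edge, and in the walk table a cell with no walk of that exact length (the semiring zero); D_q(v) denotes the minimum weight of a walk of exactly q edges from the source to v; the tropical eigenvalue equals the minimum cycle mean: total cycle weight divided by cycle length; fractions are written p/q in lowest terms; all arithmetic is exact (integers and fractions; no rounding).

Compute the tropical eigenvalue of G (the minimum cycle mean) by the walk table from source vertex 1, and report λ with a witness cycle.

q=0: [0, ∞, ∞]
q=1: [10, 17, ∞]
q=2: [17, 21, 27]
q=3: [21, 25, 31]
Optimal cycle mean attained by: cycle 2->2, total 4, length 1.
Answer: λ = 4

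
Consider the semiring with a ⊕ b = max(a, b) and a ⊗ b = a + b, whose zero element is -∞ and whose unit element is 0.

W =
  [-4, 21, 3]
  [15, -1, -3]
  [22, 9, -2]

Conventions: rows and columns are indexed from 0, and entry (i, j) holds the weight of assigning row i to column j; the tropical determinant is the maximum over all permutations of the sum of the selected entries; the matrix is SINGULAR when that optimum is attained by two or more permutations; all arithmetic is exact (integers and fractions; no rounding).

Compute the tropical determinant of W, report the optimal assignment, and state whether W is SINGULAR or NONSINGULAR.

σ = (0, 1, 2): (-4) + (-1) + (-2) = -7
σ = (0, 2, 1): (-4) + (-3) + 9 = 2
σ = (1, 0, 2): 21 + 15 + (-2) = 34
σ = (1, 2, 0): 21 + (-3) + 22 = 40
σ = (2, 0, 1): 3 + 15 + 9 = 27
σ = (2, 1, 0): 3 + (-1) + 22 = 24
Optimal value attained by: σ = (1, 2, 0).
Answer: det⊕(W) = 40; verdict: NONSINGULAR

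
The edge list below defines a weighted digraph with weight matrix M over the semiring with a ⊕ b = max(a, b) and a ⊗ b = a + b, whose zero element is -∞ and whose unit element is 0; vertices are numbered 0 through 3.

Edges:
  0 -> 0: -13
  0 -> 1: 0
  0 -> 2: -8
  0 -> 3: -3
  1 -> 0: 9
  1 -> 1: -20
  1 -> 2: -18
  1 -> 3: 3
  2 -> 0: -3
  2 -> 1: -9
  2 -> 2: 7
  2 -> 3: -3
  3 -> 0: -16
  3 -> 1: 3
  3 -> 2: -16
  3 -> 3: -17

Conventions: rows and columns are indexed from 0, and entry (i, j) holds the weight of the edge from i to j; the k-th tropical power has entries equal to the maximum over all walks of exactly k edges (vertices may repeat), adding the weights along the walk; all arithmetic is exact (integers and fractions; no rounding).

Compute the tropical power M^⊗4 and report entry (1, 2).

M^⊗2:
  [9, 0, -1, 3]
  [-4, 9, 1, 6]
  [4, 0, 14, 4]
  [12, -14, -9, 6]
M^⊗3:
  [9, 9, 6, 6]
  [18, 9, 8, 12]
  [11, 7, 21, 11]
  [-1, 12, 4, 9]
M^⊗4:
  [18, 9, 13, 12]
  [18, 18, 15, 15]
  [18, 14, 28, 18]
  [21, 12, 11, 15]
Key observation: the optimum is the walk 1->0->2->2->2, with weight 9 + (-8) + 7 + 7 = 15.
Optimal value attained by: walk 1->0->2->2->2.
Answer: (M^⊗4)[1][2] = 15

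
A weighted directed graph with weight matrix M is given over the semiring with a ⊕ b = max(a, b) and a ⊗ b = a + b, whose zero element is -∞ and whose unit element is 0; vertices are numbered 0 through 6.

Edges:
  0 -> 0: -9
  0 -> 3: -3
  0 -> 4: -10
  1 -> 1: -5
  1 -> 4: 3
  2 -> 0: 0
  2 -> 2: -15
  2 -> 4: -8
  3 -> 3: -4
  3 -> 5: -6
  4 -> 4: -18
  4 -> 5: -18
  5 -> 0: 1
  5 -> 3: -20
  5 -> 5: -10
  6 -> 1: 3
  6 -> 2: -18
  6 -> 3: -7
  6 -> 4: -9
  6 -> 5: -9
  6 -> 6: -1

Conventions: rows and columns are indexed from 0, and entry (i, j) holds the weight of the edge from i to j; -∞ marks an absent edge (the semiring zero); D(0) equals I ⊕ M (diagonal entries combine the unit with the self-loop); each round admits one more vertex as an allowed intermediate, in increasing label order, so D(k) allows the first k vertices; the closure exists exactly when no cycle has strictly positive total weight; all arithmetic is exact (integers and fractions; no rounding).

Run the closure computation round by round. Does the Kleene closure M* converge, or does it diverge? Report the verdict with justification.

D(0):
  [0, -∞, -∞, -3, -10, -∞, -∞]
  [-∞, 0, -∞, -∞, 3, -∞, -∞]
  [0, -∞, 0, -∞, -8, -∞, -∞]
  [-∞, -∞, -∞, 0, -∞, -6, -∞]
  [-∞, -∞, -∞, -∞, 0, -18, -∞]
  [1, -∞, -∞, -20, -∞, 0, -∞]
  [-∞, 3, -18, -7, -9, -9, 0]
D(1):
  [0, -∞, -∞, -3, -10, -∞, -∞]
  [-∞, 0, -∞, -∞, 3, -∞, -∞]
  [0, -∞, 0, -3, -8, -∞, -∞]
  [-∞, -∞, -∞, 0, -∞, -6, -∞]
  [-∞, -∞, -∞, -∞, 0, -18, -∞]
  [1, -∞, -∞, -2, -9, 0, -∞]
  [-∞, 3, -18, -7, -9, -9, 0]
D(2):
  [0, -∞, -∞, -3, -10, -∞, -∞]
  [-∞, 0, -∞, -∞, 3, -∞, -∞]
  [0, -∞, 0, -3, -8, -∞, -∞]
  [-∞, -∞, -∞, 0, -∞, -6, -∞]
  [-∞, -∞, -∞, -∞, 0, -18, -∞]
  [1, -∞, -∞, -2, -9, 0, -∞]
  [-∞, 3, -18, -7, 6, -9, 0]
D(3):
  [0, -∞, -∞, -3, -10, -∞, -∞]
  [-∞, 0, -∞, -∞, 3, -∞, -∞]
  [0, -∞, 0, -3, -8, -∞, -∞]
  [-∞, -∞, -∞, 0, -∞, -6, -∞]
  [-∞, -∞, -∞, -∞, 0, -18, -∞]
  [1, -∞, -∞, -2, -9, 0, -∞]
  [-18, 3, -18, -7, 6, -9, 0]
D(4):
  [0, -∞, -∞, -3, -10, -9, -∞]
  [-∞, 0, -∞, -∞, 3, -∞, -∞]
  [0, -∞, 0, -3, -8, -9, -∞]
  [-∞, -∞, -∞, 0, -∞, -6, -∞]
  [-∞, -∞, -∞, -∞, 0, -18, -∞]
  [1, -∞, -∞, -2, -9, 0, -∞]
  [-18, 3, -18, -7, 6, -9, 0]
D(5):
  [0, -∞, -∞, -3, -10, -9, -∞]
  [-∞, 0, -∞, -∞, 3, -15, -∞]
  [0, -∞, 0, -3, -8, -9, -∞]
  [-∞, -∞, -∞, 0, -∞, -6, -∞]
  [-∞, -∞, -∞, -∞, 0, -18, -∞]
  [1, -∞, -∞, -2, -9, 0, -∞]
  [-18, 3, -18, -7, 6, -9, 0]
D(6):
  [0, -∞, -∞, -3, -10, -9, -∞]
  [-14, 0, -∞, -17, 3, -15, -∞]
  [0, -∞, 0, -3, -8, -9, -∞]
  [-5, -∞, -∞, 0, -15, -6, -∞]
  [-17, -∞, -∞, -20, 0, -18, -∞]
  [1, -∞, -∞, -2, -9, 0, -∞]
  [-8, 3, -18, -7, 6, -9, 0]
D(7):
  [0, -∞, -∞, -3, -10, -9, -∞]
  [-14, 0, -∞, -17, 3, -15, -∞]
  [0, -∞, 0, -3, -8, -9, -∞]
  [-5, -∞, -∞, 0, -15, -6, -∞]
  [-17, -∞, -∞, -20, 0, -18, -∞]
  [1, -∞, -∞, -2, -9, 0, -∞]
  [-8, 3, -18, -7, 6, -9, 0]
Key observation: every diagonal entry stays at the unit through all rounds, so no improving cycle exists.
Answer: CONVERGES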